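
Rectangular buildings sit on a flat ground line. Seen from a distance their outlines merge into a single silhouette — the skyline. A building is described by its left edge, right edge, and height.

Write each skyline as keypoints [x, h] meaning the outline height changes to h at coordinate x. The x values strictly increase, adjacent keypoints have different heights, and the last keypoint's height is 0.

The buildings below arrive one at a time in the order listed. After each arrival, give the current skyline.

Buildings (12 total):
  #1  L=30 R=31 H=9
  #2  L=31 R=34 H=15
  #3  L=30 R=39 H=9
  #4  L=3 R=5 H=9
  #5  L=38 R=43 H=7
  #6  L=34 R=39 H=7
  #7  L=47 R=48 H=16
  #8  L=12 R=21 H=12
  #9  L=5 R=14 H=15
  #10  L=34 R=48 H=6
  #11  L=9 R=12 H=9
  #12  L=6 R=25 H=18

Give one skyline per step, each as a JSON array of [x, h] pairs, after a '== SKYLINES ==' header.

== SKYLINES ==
[[30,9],[31,0]]
[[30,9],[31,15],[34,0]]
[[30,9],[31,15],[34,9],[39,0]]
[[3,9],[5,0],[30,9],[31,15],[34,9],[39,0]]
[[3,9],[5,0],[30,9],[31,15],[34,9],[39,7],[43,0]]
[[3,9],[5,0],[30,9],[31,15],[34,9],[39,7],[43,0]]
[[3,9],[5,0],[30,9],[31,15],[34,9],[39,7],[43,0],[47,16],[48,0]]
[[3,9],[5,0],[12,12],[21,0],[30,9],[31,15],[34,9],[39,7],[43,0],[47,16],[48,0]]
[[3,9],[5,15],[14,12],[21,0],[30,9],[31,15],[34,9],[39,7],[43,0],[47,16],[48,0]]
[[3,9],[5,15],[14,12],[21,0],[30,9],[31,15],[34,9],[39,7],[43,6],[47,16],[48,0]]
[[3,9],[5,15],[14,12],[21,0],[30,9],[31,15],[34,9],[39,7],[43,6],[47,16],[48,0]]
[[3,9],[5,15],[6,18],[25,0],[30,9],[31,15],[34,9],[39,7],[43,6],[47,16],[48,0]]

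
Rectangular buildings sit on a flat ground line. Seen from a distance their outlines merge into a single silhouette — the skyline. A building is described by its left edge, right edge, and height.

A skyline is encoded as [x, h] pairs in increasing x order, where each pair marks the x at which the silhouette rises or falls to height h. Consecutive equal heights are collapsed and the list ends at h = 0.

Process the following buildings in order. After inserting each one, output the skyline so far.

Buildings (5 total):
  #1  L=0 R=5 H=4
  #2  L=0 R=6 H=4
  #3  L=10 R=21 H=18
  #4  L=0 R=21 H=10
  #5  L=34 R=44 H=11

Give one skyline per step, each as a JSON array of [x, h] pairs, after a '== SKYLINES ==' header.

== SKYLINES ==
[[0,4],[5,0]]
[[0,4],[6,0]]
[[0,4],[6,0],[10,18],[21,0]]
[[0,10],[10,18],[21,0]]
[[0,10],[10,18],[21,0],[34,11],[44,0]]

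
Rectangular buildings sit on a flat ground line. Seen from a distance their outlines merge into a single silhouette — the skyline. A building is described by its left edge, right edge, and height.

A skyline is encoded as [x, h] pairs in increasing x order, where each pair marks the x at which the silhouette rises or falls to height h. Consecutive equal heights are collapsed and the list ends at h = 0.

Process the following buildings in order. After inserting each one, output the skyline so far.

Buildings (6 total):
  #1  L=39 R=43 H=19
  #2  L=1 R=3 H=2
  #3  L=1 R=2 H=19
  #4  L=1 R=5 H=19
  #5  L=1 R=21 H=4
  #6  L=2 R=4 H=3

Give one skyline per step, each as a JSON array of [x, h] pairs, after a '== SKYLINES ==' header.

== SKYLINES ==
[[39,19],[43,0]]
[[1,2],[3,0],[39,19],[43,0]]
[[1,19],[2,2],[3,0],[39,19],[43,0]]
[[1,19],[5,0],[39,19],[43,0]]
[[1,19],[5,4],[21,0],[39,19],[43,0]]
[[1,19],[5,4],[21,0],[39,19],[43,0]]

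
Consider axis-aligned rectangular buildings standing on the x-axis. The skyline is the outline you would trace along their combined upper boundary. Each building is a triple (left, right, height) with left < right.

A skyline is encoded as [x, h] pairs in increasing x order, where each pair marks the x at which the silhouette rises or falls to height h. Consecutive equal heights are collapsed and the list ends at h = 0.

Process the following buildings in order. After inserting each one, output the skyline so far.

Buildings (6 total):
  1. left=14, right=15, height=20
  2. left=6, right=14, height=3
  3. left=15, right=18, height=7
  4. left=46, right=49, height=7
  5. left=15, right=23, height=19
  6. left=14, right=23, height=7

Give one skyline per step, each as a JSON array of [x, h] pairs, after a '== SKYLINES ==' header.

== SKYLINES ==
[[14,20],[15,0]]
[[6,3],[14,20],[15,0]]
[[6,3],[14,20],[15,7],[18,0]]
[[6,3],[14,20],[15,7],[18,0],[46,7],[49,0]]
[[6,3],[14,20],[15,19],[23,0],[46,7],[49,0]]
[[6,3],[14,20],[15,19],[23,0],[46,7],[49,0]]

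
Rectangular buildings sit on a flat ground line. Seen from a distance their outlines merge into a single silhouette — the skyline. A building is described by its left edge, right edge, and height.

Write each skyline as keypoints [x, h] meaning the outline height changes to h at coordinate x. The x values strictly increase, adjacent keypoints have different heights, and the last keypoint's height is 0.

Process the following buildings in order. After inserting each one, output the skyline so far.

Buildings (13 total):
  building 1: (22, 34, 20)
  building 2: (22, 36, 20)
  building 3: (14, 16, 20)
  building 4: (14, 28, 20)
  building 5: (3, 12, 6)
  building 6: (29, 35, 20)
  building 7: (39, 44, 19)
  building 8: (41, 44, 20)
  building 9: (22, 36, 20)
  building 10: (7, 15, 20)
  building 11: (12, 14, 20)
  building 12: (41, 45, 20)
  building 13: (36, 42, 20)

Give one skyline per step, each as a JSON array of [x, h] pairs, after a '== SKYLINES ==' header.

== SKYLINES ==
[[22,20],[34,0]]
[[22,20],[36,0]]
[[14,20],[16,0],[22,20],[36,0]]
[[14,20],[36,0]]
[[3,6],[12,0],[14,20],[36,0]]
[[3,6],[12,0],[14,20],[36,0]]
[[3,6],[12,0],[14,20],[36,0],[39,19],[44,0]]
[[3,6],[12,0],[14,20],[36,0],[39,19],[41,20],[44,0]]
[[3,6],[12,0],[14,20],[36,0],[39,19],[41,20],[44,0]]
[[3,6],[7,20],[36,0],[39,19],[41,20],[44,0]]
[[3,6],[7,20],[36,0],[39,19],[41,20],[44,0]]
[[3,6],[7,20],[36,0],[39,19],[41,20],[45,0]]
[[3,6],[7,20],[45,0]]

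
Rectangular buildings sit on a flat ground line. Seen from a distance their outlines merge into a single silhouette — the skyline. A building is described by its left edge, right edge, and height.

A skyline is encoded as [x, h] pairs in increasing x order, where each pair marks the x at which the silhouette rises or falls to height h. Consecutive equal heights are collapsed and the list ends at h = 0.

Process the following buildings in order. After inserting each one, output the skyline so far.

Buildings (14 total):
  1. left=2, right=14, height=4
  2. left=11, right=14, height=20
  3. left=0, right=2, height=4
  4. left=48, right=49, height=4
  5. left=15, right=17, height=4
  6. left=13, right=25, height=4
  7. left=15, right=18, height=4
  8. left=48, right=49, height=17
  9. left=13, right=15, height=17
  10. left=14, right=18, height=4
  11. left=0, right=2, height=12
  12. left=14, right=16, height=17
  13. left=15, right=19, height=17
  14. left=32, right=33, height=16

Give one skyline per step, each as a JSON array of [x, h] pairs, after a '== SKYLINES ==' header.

== SKYLINES ==
[[2,4],[14,0]]
[[2,4],[11,20],[14,0]]
[[0,4],[11,20],[14,0]]
[[0,4],[11,20],[14,0],[48,4],[49,0]]
[[0,4],[11,20],[14,0],[15,4],[17,0],[48,4],[49,0]]
[[0,4],[11,20],[14,4],[25,0],[48,4],[49,0]]
[[0,4],[11,20],[14,4],[25,0],[48,4],[49,0]]
[[0,4],[11,20],[14,4],[25,0],[48,17],[49,0]]
[[0,4],[11,20],[14,17],[15,4],[25,0],[48,17],[49,0]]
[[0,4],[11,20],[14,17],[15,4],[25,0],[48,17],[49,0]]
[[0,12],[2,4],[11,20],[14,17],[15,4],[25,0],[48,17],[49,0]]
[[0,12],[2,4],[11,20],[14,17],[16,4],[25,0],[48,17],[49,0]]
[[0,12],[2,4],[11,20],[14,17],[19,4],[25,0],[48,17],[49,0]]
[[0,12],[2,4],[11,20],[14,17],[19,4],[25,0],[32,16],[33,0],[48,17],[49,0]]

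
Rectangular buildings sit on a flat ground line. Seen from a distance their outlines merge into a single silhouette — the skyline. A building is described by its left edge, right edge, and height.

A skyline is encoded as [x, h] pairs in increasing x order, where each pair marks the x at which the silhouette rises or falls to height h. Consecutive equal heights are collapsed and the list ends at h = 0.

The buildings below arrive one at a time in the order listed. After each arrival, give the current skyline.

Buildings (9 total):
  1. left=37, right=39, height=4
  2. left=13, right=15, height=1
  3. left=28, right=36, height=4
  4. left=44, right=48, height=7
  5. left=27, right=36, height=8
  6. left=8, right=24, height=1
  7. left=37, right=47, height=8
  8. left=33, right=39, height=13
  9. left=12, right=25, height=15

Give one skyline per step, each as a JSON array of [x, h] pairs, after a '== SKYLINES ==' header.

== SKYLINES ==
[[37,4],[39,0]]
[[13,1],[15,0],[37,4],[39,0]]
[[13,1],[15,0],[28,4],[36,0],[37,4],[39,0]]
[[13,1],[15,0],[28,4],[36,0],[37,4],[39,0],[44,7],[48,0]]
[[13,1],[15,0],[27,8],[36,0],[37,4],[39,0],[44,7],[48,0]]
[[8,1],[24,0],[27,8],[36,0],[37,4],[39,0],[44,7],[48,0]]
[[8,1],[24,0],[27,8],[36,0],[37,8],[47,7],[48,0]]
[[8,1],[24,0],[27,8],[33,13],[39,8],[47,7],[48,0]]
[[8,1],[12,15],[25,0],[27,8],[33,13],[39,8],[47,7],[48,0]]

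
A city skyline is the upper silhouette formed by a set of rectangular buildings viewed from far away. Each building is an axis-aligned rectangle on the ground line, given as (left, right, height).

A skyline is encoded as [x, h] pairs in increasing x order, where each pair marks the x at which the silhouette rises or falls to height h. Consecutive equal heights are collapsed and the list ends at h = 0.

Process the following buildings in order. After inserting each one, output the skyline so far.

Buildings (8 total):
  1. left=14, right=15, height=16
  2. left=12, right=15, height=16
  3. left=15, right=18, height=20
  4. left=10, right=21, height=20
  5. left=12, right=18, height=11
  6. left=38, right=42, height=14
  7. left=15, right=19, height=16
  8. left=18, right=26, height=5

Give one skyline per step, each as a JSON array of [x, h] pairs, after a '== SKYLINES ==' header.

== SKYLINES ==
[[14,16],[15,0]]
[[12,16],[15,0]]
[[12,16],[15,20],[18,0]]
[[10,20],[21,0]]
[[10,20],[21,0]]
[[10,20],[21,0],[38,14],[42,0]]
[[10,20],[21,0],[38,14],[42,0]]
[[10,20],[21,5],[26,0],[38,14],[42,0]]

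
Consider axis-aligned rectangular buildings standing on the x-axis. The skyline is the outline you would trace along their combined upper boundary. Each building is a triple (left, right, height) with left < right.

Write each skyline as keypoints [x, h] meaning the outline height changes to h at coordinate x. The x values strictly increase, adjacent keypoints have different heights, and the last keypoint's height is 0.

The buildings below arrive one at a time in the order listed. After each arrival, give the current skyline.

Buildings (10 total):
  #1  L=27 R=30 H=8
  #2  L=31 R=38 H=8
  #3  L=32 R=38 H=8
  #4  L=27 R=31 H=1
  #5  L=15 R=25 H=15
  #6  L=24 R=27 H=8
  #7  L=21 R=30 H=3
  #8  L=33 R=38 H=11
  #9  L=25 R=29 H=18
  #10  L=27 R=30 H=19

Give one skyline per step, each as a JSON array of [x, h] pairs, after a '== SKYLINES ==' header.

== SKYLINES ==
[[27,8],[30,0]]
[[27,8],[30,0],[31,8],[38,0]]
[[27,8],[30,0],[31,8],[38,0]]
[[27,8],[30,1],[31,8],[38,0]]
[[15,15],[25,0],[27,8],[30,1],[31,8],[38,0]]
[[15,15],[25,8],[30,1],[31,8],[38,0]]
[[15,15],[25,8],[30,1],[31,8],[38,0]]
[[15,15],[25,8],[30,1],[31,8],[33,11],[38,0]]
[[15,15],[25,18],[29,8],[30,1],[31,8],[33,11],[38,0]]
[[15,15],[25,18],[27,19],[30,1],[31,8],[33,11],[38,0]]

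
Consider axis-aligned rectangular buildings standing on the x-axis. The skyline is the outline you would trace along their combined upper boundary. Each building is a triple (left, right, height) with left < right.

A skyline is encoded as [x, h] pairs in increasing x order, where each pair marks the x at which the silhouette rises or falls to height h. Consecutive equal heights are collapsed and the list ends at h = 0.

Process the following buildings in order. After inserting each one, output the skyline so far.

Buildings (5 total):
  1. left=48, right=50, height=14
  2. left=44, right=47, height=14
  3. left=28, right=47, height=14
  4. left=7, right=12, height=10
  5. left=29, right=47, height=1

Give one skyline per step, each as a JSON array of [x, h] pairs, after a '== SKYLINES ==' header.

== SKYLINES ==
[[48,14],[50,0]]
[[44,14],[47,0],[48,14],[50,0]]
[[28,14],[47,0],[48,14],[50,0]]
[[7,10],[12,0],[28,14],[47,0],[48,14],[50,0]]
[[7,10],[12,0],[28,14],[47,0],[48,14],[50,0]]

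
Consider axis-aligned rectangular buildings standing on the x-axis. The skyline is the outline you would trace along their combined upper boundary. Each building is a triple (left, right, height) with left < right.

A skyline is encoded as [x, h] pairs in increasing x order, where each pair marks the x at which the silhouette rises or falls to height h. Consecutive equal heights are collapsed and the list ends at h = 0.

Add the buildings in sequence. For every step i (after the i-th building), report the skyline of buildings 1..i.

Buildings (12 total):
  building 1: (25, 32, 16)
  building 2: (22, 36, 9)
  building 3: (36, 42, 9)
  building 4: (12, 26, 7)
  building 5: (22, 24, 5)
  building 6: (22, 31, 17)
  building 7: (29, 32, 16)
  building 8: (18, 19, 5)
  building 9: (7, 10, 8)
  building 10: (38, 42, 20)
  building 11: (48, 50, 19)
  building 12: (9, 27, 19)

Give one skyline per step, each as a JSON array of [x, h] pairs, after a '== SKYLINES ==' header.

== SKYLINES ==
[[25,16],[32,0]]
[[22,9],[25,16],[32,9],[36,0]]
[[22,9],[25,16],[32,9],[42,0]]
[[12,7],[22,9],[25,16],[32,9],[42,0]]
[[12,7],[22,9],[25,16],[32,9],[42,0]]
[[12,7],[22,17],[31,16],[32,9],[42,0]]
[[12,7],[22,17],[31,16],[32,9],[42,0]]
[[12,7],[22,17],[31,16],[32,9],[42,0]]
[[7,8],[10,0],[12,7],[22,17],[31,16],[32,9],[42,0]]
[[7,8],[10,0],[12,7],[22,17],[31,16],[32,9],[38,20],[42,0]]
[[7,8],[10,0],[12,7],[22,17],[31,16],[32,9],[38,20],[42,0],[48,19],[50,0]]
[[7,8],[9,19],[27,17],[31,16],[32,9],[38,20],[42,0],[48,19],[50,0]]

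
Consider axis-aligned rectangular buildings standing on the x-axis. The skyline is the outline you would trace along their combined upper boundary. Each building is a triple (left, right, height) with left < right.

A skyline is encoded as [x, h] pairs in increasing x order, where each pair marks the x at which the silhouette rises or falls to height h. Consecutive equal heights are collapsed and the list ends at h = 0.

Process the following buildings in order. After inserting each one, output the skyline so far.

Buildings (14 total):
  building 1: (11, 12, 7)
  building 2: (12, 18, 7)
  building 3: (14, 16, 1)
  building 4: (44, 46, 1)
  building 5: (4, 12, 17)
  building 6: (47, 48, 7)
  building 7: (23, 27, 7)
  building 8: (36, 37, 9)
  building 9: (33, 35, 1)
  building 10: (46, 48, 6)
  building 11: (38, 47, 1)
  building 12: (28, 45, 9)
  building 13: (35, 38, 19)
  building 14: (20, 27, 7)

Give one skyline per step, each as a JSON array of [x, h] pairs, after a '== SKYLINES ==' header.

== SKYLINES ==
[[11,7],[12,0]]
[[11,7],[18,0]]
[[11,7],[18,0]]
[[11,7],[18,0],[44,1],[46,0]]
[[4,17],[12,7],[18,0],[44,1],[46,0]]
[[4,17],[12,7],[18,0],[44,1],[46,0],[47,7],[48,0]]
[[4,17],[12,7],[18,0],[23,7],[27,0],[44,1],[46,0],[47,7],[48,0]]
[[4,17],[12,7],[18,0],[23,7],[27,0],[36,9],[37,0],[44,1],[46,0],[47,7],[48,0]]
[[4,17],[12,7],[18,0],[23,7],[27,0],[33,1],[35,0],[36,9],[37,0],[44,1],[46,0],[47,7],[48,0]]
[[4,17],[12,7],[18,0],[23,7],[27,0],[33,1],[35,0],[36,9],[37,0],[44,1],[46,6],[47,7],[48,0]]
[[4,17],[12,7],[18,0],[23,7],[27,0],[33,1],[35,0],[36,9],[37,0],[38,1],[46,6],[47,7],[48,0]]
[[4,17],[12,7],[18,0],[23,7],[27,0],[28,9],[45,1],[46,6],[47,7],[48,0]]
[[4,17],[12,7],[18,0],[23,7],[27,0],[28,9],[35,19],[38,9],[45,1],[46,6],[47,7],[48,0]]
[[4,17],[12,7],[18,0],[20,7],[27,0],[28,9],[35,19],[38,9],[45,1],[46,6],[47,7],[48,0]]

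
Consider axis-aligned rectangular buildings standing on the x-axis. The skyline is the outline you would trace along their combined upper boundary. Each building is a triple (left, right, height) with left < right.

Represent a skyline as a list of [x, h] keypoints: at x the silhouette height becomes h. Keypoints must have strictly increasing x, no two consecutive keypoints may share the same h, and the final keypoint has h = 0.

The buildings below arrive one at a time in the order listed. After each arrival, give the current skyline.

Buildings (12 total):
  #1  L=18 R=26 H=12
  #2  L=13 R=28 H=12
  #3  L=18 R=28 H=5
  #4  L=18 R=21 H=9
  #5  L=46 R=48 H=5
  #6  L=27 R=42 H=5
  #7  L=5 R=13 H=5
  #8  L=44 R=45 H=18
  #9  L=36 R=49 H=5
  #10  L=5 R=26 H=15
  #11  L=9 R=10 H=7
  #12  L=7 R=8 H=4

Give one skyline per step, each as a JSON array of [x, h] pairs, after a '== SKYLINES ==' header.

== SKYLINES ==
[[18,12],[26,0]]
[[13,12],[28,0]]
[[13,12],[28,0]]
[[13,12],[28,0]]
[[13,12],[28,0],[46,5],[48,0]]
[[13,12],[28,5],[42,0],[46,5],[48,0]]
[[5,5],[13,12],[28,5],[42,0],[46,5],[48,0]]
[[5,5],[13,12],[28,5],[42,0],[44,18],[45,0],[46,5],[48,0]]
[[5,5],[13,12],[28,5],[44,18],[45,5],[49,0]]
[[5,15],[26,12],[28,5],[44,18],[45,5],[49,0]]
[[5,15],[26,12],[28,5],[44,18],[45,5],[49,0]]
[[5,15],[26,12],[28,5],[44,18],[45,5],[49,0]]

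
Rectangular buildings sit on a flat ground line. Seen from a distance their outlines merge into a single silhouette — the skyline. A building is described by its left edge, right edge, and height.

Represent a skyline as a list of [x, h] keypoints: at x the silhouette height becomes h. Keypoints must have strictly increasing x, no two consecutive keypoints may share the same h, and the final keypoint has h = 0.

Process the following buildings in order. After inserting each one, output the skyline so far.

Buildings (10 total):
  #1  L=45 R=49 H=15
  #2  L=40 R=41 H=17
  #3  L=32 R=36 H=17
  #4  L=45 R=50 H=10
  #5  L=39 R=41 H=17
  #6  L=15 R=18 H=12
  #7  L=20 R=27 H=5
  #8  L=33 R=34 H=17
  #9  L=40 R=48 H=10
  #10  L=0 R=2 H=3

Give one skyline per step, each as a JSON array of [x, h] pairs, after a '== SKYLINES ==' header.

== SKYLINES ==
[[45,15],[49,0]]
[[40,17],[41,0],[45,15],[49,0]]
[[32,17],[36,0],[40,17],[41,0],[45,15],[49,0]]
[[32,17],[36,0],[40,17],[41,0],[45,15],[49,10],[50,0]]
[[32,17],[36,0],[39,17],[41,0],[45,15],[49,10],[50,0]]
[[15,12],[18,0],[32,17],[36,0],[39,17],[41,0],[45,15],[49,10],[50,0]]
[[15,12],[18,0],[20,5],[27,0],[32,17],[36,0],[39,17],[41,0],[45,15],[49,10],[50,0]]
[[15,12],[18,0],[20,5],[27,0],[32,17],[36,0],[39,17],[41,0],[45,15],[49,10],[50,0]]
[[15,12],[18,0],[20,5],[27,0],[32,17],[36,0],[39,17],[41,10],[45,15],[49,10],[50,0]]
[[0,3],[2,0],[15,12],[18,0],[20,5],[27,0],[32,17],[36,0],[39,17],[41,10],[45,15],[49,10],[50,0]]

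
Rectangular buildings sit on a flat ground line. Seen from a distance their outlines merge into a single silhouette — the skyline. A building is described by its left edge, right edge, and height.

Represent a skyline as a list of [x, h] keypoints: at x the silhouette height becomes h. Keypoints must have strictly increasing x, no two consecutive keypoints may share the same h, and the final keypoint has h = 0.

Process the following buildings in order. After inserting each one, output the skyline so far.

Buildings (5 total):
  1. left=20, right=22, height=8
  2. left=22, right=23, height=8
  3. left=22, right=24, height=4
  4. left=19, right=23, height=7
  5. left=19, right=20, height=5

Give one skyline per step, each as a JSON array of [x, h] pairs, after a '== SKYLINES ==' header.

== SKYLINES ==
[[20,8],[22,0]]
[[20,8],[23,0]]
[[20,8],[23,4],[24,0]]
[[19,7],[20,8],[23,4],[24,0]]
[[19,7],[20,8],[23,4],[24,0]]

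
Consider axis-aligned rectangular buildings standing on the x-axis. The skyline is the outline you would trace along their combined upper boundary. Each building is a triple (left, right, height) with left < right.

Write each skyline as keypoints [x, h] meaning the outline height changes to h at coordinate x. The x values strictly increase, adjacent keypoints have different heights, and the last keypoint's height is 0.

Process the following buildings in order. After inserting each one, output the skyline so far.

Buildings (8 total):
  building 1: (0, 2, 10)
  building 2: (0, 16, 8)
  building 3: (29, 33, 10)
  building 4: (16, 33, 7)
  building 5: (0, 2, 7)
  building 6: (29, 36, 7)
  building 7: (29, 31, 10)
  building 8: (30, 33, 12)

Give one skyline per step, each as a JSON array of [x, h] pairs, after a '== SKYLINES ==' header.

== SKYLINES ==
[[0,10],[2,0]]
[[0,10],[2,8],[16,0]]
[[0,10],[2,8],[16,0],[29,10],[33,0]]
[[0,10],[2,8],[16,7],[29,10],[33,0]]
[[0,10],[2,8],[16,7],[29,10],[33,0]]
[[0,10],[2,8],[16,7],[29,10],[33,7],[36,0]]
[[0,10],[2,8],[16,7],[29,10],[33,7],[36,0]]
[[0,10],[2,8],[16,7],[29,10],[30,12],[33,7],[36,0]]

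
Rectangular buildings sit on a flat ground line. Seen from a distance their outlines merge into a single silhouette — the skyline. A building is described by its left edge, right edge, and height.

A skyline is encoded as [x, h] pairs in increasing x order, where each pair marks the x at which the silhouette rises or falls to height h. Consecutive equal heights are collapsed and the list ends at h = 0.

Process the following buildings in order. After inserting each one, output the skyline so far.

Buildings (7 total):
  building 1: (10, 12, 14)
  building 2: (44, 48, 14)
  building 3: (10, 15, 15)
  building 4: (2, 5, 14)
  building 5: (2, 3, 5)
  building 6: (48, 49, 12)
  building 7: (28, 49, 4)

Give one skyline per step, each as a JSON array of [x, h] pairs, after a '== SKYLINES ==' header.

== SKYLINES ==
[[10,14],[12,0]]
[[10,14],[12,0],[44,14],[48,0]]
[[10,15],[15,0],[44,14],[48,0]]
[[2,14],[5,0],[10,15],[15,0],[44,14],[48,0]]
[[2,14],[5,0],[10,15],[15,0],[44,14],[48,0]]
[[2,14],[5,0],[10,15],[15,0],[44,14],[48,12],[49,0]]
[[2,14],[5,0],[10,15],[15,0],[28,4],[44,14],[48,12],[49,0]]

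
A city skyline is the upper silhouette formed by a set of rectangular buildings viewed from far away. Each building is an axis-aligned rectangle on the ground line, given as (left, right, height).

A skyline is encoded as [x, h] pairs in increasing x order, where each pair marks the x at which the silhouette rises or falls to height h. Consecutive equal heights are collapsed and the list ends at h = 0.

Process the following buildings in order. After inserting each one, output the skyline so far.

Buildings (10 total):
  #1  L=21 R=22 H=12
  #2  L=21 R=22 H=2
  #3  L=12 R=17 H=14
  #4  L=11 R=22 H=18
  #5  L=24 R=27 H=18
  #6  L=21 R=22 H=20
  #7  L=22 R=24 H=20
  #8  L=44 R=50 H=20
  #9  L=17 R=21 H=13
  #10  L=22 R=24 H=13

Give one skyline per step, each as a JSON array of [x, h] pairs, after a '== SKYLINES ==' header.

== SKYLINES ==
[[21,12],[22,0]]
[[21,12],[22,0]]
[[12,14],[17,0],[21,12],[22,0]]
[[11,18],[22,0]]
[[11,18],[22,0],[24,18],[27,0]]
[[11,18],[21,20],[22,0],[24,18],[27,0]]
[[11,18],[21,20],[24,18],[27,0]]
[[11,18],[21,20],[24,18],[27,0],[44,20],[50,0]]
[[11,18],[21,20],[24,18],[27,0],[44,20],[50,0]]
[[11,18],[21,20],[24,18],[27,0],[44,20],[50,0]]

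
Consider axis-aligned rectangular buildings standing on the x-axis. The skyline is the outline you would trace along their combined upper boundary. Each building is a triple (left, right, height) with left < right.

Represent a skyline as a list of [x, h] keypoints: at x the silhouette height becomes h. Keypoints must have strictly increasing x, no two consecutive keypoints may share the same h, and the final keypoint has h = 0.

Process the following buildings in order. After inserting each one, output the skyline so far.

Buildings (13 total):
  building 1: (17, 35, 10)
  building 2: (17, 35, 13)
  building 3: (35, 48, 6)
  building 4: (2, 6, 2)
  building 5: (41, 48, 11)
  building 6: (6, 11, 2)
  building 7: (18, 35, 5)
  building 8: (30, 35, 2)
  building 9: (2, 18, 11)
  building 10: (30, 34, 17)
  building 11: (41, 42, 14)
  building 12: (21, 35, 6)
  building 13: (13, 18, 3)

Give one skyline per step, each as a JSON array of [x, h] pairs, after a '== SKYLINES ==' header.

== SKYLINES ==
[[17,10],[35,0]]
[[17,13],[35,0]]
[[17,13],[35,6],[48,0]]
[[2,2],[6,0],[17,13],[35,6],[48,0]]
[[2,2],[6,0],[17,13],[35,6],[41,11],[48,0]]
[[2,2],[11,0],[17,13],[35,6],[41,11],[48,0]]
[[2,2],[11,0],[17,13],[35,6],[41,11],[48,0]]
[[2,2],[11,0],[17,13],[35,6],[41,11],[48,0]]
[[2,11],[17,13],[35,6],[41,11],[48,0]]
[[2,11],[17,13],[30,17],[34,13],[35,6],[41,11],[48,0]]
[[2,11],[17,13],[30,17],[34,13],[35,6],[41,14],[42,11],[48,0]]
[[2,11],[17,13],[30,17],[34,13],[35,6],[41,14],[42,11],[48,0]]
[[2,11],[17,13],[30,17],[34,13],[35,6],[41,14],[42,11],[48,0]]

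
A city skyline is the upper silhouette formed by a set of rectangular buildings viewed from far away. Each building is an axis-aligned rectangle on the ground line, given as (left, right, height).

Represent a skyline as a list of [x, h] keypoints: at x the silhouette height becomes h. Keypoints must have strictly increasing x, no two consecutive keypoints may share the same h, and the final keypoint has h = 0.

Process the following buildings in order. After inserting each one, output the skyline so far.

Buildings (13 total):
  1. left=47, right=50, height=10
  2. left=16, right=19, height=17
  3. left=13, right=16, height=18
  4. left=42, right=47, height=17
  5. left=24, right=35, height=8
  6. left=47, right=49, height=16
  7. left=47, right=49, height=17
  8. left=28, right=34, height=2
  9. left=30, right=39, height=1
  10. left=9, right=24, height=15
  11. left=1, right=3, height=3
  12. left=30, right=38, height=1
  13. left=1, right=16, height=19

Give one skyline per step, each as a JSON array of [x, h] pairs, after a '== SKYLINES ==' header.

== SKYLINES ==
[[47,10],[50,0]]
[[16,17],[19,0],[47,10],[50,0]]
[[13,18],[16,17],[19,0],[47,10],[50,0]]
[[13,18],[16,17],[19,0],[42,17],[47,10],[50,0]]
[[13,18],[16,17],[19,0],[24,8],[35,0],[42,17],[47,10],[50,0]]
[[13,18],[16,17],[19,0],[24,8],[35,0],[42,17],[47,16],[49,10],[50,0]]
[[13,18],[16,17],[19,0],[24,8],[35,0],[42,17],[49,10],[50,0]]
[[13,18],[16,17],[19,0],[24,8],[35,0],[42,17],[49,10],[50,0]]
[[13,18],[16,17],[19,0],[24,8],[35,1],[39,0],[42,17],[49,10],[50,0]]
[[9,15],[13,18],[16,17],[19,15],[24,8],[35,1],[39,0],[42,17],[49,10],[50,0]]
[[1,3],[3,0],[9,15],[13,18],[16,17],[19,15],[24,8],[35,1],[39,0],[42,17],[49,10],[50,0]]
[[1,3],[3,0],[9,15],[13,18],[16,17],[19,15],[24,8],[35,1],[39,0],[42,17],[49,10],[50,0]]
[[1,19],[16,17],[19,15],[24,8],[35,1],[39,0],[42,17],[49,10],[50,0]]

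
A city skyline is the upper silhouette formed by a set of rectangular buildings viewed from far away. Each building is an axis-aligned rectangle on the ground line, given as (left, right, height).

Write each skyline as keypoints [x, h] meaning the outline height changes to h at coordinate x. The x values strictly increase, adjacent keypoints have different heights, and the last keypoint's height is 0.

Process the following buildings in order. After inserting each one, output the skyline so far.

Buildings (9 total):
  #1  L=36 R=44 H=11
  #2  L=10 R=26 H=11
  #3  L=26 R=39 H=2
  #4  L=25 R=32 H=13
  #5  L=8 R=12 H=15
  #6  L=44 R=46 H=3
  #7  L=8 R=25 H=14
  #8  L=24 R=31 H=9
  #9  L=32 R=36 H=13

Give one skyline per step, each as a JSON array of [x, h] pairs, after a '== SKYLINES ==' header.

== SKYLINES ==
[[36,11],[44,0]]
[[10,11],[26,0],[36,11],[44,0]]
[[10,11],[26,2],[36,11],[44,0]]
[[10,11],[25,13],[32,2],[36,11],[44,0]]
[[8,15],[12,11],[25,13],[32,2],[36,11],[44,0]]
[[8,15],[12,11],[25,13],[32,2],[36,11],[44,3],[46,0]]
[[8,15],[12,14],[25,13],[32,2],[36,11],[44,3],[46,0]]
[[8,15],[12,14],[25,13],[32,2],[36,11],[44,3],[46,0]]
[[8,15],[12,14],[25,13],[36,11],[44,3],[46,0]]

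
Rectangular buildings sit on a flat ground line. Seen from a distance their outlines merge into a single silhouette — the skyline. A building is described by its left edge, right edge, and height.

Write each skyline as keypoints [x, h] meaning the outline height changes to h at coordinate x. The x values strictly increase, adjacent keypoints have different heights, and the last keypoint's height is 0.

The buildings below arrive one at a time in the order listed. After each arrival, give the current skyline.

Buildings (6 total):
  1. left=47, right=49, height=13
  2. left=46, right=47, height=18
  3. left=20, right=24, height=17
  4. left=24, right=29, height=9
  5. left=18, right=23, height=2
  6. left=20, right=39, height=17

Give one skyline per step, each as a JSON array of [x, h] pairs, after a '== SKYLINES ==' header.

== SKYLINES ==
[[47,13],[49,0]]
[[46,18],[47,13],[49,0]]
[[20,17],[24,0],[46,18],[47,13],[49,0]]
[[20,17],[24,9],[29,0],[46,18],[47,13],[49,0]]
[[18,2],[20,17],[24,9],[29,0],[46,18],[47,13],[49,0]]
[[18,2],[20,17],[39,0],[46,18],[47,13],[49,0]]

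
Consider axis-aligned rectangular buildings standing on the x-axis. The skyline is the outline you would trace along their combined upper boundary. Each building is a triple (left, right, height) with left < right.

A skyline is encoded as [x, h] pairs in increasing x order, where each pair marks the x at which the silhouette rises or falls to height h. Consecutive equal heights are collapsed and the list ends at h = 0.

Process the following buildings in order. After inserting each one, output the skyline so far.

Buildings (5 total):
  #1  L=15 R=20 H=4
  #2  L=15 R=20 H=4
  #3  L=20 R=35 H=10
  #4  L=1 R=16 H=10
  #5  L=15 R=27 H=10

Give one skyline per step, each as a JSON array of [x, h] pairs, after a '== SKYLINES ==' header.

== SKYLINES ==
[[15,4],[20,0]]
[[15,4],[20,0]]
[[15,4],[20,10],[35,0]]
[[1,10],[16,4],[20,10],[35,0]]
[[1,10],[35,0]]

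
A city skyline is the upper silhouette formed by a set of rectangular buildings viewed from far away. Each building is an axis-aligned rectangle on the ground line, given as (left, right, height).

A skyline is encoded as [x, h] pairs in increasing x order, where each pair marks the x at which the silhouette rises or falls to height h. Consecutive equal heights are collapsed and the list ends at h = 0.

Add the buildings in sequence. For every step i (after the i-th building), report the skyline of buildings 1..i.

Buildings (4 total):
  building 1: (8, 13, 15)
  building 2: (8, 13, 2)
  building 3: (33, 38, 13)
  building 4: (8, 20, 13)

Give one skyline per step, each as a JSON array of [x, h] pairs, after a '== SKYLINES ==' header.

== SKYLINES ==
[[8,15],[13,0]]
[[8,15],[13,0]]
[[8,15],[13,0],[33,13],[38,0]]
[[8,15],[13,13],[20,0],[33,13],[38,0]]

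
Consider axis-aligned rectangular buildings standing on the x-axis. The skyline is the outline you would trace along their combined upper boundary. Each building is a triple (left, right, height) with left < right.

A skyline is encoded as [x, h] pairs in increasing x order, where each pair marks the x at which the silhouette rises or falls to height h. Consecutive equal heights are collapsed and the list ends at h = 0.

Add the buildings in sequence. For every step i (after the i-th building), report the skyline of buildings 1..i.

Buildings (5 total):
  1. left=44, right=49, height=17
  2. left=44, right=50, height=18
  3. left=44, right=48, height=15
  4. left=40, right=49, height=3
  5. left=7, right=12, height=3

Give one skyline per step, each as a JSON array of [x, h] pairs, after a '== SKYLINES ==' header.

== SKYLINES ==
[[44,17],[49,0]]
[[44,18],[50,0]]
[[44,18],[50,0]]
[[40,3],[44,18],[50,0]]
[[7,3],[12,0],[40,3],[44,18],[50,0]]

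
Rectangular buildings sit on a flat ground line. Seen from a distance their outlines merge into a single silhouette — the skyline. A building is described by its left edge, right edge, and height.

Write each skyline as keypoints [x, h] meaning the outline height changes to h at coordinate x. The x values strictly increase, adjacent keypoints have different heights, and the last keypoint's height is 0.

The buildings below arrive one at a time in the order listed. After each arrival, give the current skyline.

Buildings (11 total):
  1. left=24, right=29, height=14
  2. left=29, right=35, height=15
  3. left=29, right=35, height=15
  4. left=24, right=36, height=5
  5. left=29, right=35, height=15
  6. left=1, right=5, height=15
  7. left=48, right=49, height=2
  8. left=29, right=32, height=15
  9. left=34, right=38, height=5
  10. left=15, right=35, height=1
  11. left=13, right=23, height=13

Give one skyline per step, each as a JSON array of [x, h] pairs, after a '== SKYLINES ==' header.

== SKYLINES ==
[[24,14],[29,0]]
[[24,14],[29,15],[35,0]]
[[24,14],[29,15],[35,0]]
[[24,14],[29,15],[35,5],[36,0]]
[[24,14],[29,15],[35,5],[36,0]]
[[1,15],[5,0],[24,14],[29,15],[35,5],[36,0]]
[[1,15],[5,0],[24,14],[29,15],[35,5],[36,0],[48,2],[49,0]]
[[1,15],[5,0],[24,14],[29,15],[35,5],[36,0],[48,2],[49,0]]
[[1,15],[5,0],[24,14],[29,15],[35,5],[38,0],[48,2],[49,0]]
[[1,15],[5,0],[15,1],[24,14],[29,15],[35,5],[38,0],[48,2],[49,0]]
[[1,15],[5,0],[13,13],[23,1],[24,14],[29,15],[35,5],[38,0],[48,2],[49,0]]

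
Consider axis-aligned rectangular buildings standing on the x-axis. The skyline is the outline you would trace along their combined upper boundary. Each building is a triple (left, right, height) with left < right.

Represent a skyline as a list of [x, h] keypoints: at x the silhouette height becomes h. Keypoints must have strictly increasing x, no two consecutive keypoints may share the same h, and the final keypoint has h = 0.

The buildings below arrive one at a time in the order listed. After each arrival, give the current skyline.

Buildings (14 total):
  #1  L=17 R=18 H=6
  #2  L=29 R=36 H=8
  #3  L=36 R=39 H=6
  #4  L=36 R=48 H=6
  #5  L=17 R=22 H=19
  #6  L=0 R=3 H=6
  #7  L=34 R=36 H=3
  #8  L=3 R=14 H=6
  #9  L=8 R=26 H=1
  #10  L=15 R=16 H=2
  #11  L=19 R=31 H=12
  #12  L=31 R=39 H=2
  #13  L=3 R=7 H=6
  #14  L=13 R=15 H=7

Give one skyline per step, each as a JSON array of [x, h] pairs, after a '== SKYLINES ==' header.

== SKYLINES ==
[[17,6],[18,0]]
[[17,6],[18,0],[29,8],[36,0]]
[[17,6],[18,0],[29,8],[36,6],[39,0]]
[[17,6],[18,0],[29,8],[36,6],[48,0]]
[[17,19],[22,0],[29,8],[36,6],[48,0]]
[[0,6],[3,0],[17,19],[22,0],[29,8],[36,6],[48,0]]
[[0,6],[3,0],[17,19],[22,0],[29,8],[36,6],[48,0]]
[[0,6],[14,0],[17,19],[22,0],[29,8],[36,6],[48,0]]
[[0,6],[14,1],[17,19],[22,1],[26,0],[29,8],[36,6],[48,0]]
[[0,6],[14,1],[15,2],[16,1],[17,19],[22,1],[26,0],[29,8],[36,6],[48,0]]
[[0,6],[14,1],[15,2],[16,1],[17,19],[22,12],[31,8],[36,6],[48,0]]
[[0,6],[14,1],[15,2],[16,1],[17,19],[22,12],[31,8],[36,6],[48,0]]
[[0,6],[14,1],[15,2],[16,1],[17,19],[22,12],[31,8],[36,6],[48,0]]
[[0,6],[13,7],[15,2],[16,1],[17,19],[22,12],[31,8],[36,6],[48,0]]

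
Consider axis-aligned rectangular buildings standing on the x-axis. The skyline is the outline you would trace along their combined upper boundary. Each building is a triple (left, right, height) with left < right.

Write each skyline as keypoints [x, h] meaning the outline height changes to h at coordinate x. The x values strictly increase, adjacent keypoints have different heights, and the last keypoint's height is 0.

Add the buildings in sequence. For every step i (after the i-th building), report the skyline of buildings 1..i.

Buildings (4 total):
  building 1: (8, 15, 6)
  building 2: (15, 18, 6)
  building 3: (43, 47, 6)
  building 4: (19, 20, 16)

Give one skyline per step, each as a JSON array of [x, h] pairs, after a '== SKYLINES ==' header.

== SKYLINES ==
[[8,6],[15,0]]
[[8,6],[18,0]]
[[8,6],[18,0],[43,6],[47,0]]
[[8,6],[18,0],[19,16],[20,0],[43,6],[47,0]]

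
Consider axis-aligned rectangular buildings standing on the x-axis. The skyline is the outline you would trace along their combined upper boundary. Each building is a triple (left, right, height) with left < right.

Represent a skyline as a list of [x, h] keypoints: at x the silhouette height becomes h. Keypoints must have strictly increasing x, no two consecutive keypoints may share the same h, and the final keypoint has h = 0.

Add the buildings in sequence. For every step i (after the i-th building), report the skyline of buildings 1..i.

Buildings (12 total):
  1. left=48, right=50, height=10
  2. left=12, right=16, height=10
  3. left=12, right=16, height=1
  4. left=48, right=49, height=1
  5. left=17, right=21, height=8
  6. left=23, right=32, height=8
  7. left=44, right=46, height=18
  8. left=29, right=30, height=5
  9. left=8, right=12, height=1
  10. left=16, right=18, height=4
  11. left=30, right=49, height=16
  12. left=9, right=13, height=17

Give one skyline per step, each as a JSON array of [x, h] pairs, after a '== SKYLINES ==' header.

== SKYLINES ==
[[48,10],[50,0]]
[[12,10],[16,0],[48,10],[50,0]]
[[12,10],[16,0],[48,10],[50,0]]
[[12,10],[16,0],[48,10],[50,0]]
[[12,10],[16,0],[17,8],[21,0],[48,10],[50,0]]
[[12,10],[16,0],[17,8],[21,0],[23,8],[32,0],[48,10],[50,0]]
[[12,10],[16,0],[17,8],[21,0],[23,8],[32,0],[44,18],[46,0],[48,10],[50,0]]
[[12,10],[16,0],[17,8],[21,0],[23,8],[32,0],[44,18],[46,0],[48,10],[50,0]]
[[8,1],[12,10],[16,0],[17,8],[21,0],[23,8],[32,0],[44,18],[46,0],[48,10],[50,0]]
[[8,1],[12,10],[16,4],[17,8],[21,0],[23,8],[32,0],[44,18],[46,0],[48,10],[50,0]]
[[8,1],[12,10],[16,4],[17,8],[21,0],[23,8],[30,16],[44,18],[46,16],[49,10],[50,0]]
[[8,1],[9,17],[13,10],[16,4],[17,8],[21,0],[23,8],[30,16],[44,18],[46,16],[49,10],[50,0]]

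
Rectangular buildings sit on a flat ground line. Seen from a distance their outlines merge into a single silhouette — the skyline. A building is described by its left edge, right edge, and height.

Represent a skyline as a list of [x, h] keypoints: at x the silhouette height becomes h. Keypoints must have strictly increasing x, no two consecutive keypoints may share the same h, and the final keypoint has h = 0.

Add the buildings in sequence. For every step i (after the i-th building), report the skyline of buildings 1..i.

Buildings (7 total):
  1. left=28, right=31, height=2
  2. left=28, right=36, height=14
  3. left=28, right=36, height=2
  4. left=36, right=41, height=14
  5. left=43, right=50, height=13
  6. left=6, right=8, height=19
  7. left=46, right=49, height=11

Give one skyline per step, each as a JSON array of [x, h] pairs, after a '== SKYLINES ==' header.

== SKYLINES ==
[[28,2],[31,0]]
[[28,14],[36,0]]
[[28,14],[36,0]]
[[28,14],[41,0]]
[[28,14],[41,0],[43,13],[50,0]]
[[6,19],[8,0],[28,14],[41,0],[43,13],[50,0]]
[[6,19],[8,0],[28,14],[41,0],[43,13],[50,0]]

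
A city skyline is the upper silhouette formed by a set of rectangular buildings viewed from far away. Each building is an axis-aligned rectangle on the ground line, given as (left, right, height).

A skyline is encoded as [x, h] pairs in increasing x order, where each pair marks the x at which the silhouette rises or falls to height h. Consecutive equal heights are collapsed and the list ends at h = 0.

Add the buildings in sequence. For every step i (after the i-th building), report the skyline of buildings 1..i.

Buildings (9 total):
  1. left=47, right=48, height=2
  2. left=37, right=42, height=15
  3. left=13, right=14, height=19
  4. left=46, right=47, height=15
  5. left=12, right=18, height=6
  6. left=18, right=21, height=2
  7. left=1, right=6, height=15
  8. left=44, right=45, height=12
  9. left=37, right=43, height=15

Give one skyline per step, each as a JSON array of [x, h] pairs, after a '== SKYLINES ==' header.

== SKYLINES ==
[[47,2],[48,0]]
[[37,15],[42,0],[47,2],[48,0]]
[[13,19],[14,0],[37,15],[42,0],[47,2],[48,0]]
[[13,19],[14,0],[37,15],[42,0],[46,15],[47,2],[48,0]]
[[12,6],[13,19],[14,6],[18,0],[37,15],[42,0],[46,15],[47,2],[48,0]]
[[12,6],[13,19],[14,6],[18,2],[21,0],[37,15],[42,0],[46,15],[47,2],[48,0]]
[[1,15],[6,0],[12,6],[13,19],[14,6],[18,2],[21,0],[37,15],[42,0],[46,15],[47,2],[48,0]]
[[1,15],[6,0],[12,6],[13,19],[14,6],[18,2],[21,0],[37,15],[42,0],[44,12],[45,0],[46,15],[47,2],[48,0]]
[[1,15],[6,0],[12,6],[13,19],[14,6],[18,2],[21,0],[37,15],[43,0],[44,12],[45,0],[46,15],[47,2],[48,0]]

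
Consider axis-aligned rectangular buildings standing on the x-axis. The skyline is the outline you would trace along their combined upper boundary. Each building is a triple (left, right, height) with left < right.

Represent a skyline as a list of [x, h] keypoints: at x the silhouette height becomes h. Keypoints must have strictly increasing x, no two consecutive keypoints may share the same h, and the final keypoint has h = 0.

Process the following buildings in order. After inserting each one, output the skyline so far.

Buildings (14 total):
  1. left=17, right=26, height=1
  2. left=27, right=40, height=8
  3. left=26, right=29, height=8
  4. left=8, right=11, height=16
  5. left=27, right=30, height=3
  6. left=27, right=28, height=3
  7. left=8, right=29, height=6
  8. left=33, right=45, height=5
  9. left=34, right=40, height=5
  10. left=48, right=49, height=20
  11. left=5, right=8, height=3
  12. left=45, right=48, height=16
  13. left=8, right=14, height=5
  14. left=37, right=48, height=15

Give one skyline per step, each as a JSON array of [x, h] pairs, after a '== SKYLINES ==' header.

== SKYLINES ==
[[17,1],[26,0]]
[[17,1],[26,0],[27,8],[40,0]]
[[17,1],[26,8],[40,0]]
[[8,16],[11,0],[17,1],[26,8],[40,0]]
[[8,16],[11,0],[17,1],[26,8],[40,0]]
[[8,16],[11,0],[17,1],[26,8],[40,0]]
[[8,16],[11,6],[26,8],[40,0]]
[[8,16],[11,6],[26,8],[40,5],[45,0]]
[[8,16],[11,6],[26,8],[40,5],[45,0]]
[[8,16],[11,6],[26,8],[40,5],[45,0],[48,20],[49,0]]
[[5,3],[8,16],[11,6],[26,8],[40,5],[45,0],[48,20],[49,0]]
[[5,3],[8,16],[11,6],[26,8],[40,5],[45,16],[48,20],[49,0]]
[[5,3],[8,16],[11,6],[26,8],[40,5],[45,16],[48,20],[49,0]]
[[5,3],[8,16],[11,6],[26,8],[37,15],[45,16],[48,20],[49,0]]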